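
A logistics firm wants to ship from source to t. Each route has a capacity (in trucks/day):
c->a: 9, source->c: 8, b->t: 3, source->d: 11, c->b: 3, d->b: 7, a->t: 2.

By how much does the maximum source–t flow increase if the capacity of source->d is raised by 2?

Original max flow = 5.
Edge source->d does not cross the min cut (source side {a, b, c, d, source}), so extra capacity there cannot help.
New max flow = 5. Increase = 0.

0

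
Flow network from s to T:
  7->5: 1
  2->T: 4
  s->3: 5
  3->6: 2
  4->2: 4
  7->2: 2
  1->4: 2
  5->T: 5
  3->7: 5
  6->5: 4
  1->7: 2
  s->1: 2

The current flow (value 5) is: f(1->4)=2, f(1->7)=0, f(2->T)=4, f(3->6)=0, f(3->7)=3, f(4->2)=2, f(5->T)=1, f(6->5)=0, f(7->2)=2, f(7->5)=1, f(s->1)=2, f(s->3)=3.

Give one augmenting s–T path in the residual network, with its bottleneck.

s->3->6->5->T, bottleneck 2

Residual along s->3->6->5->T: s->3: 2, 3->6: 2, 6->5: 4, 5->T: 4.
Bottleneck = min = 2.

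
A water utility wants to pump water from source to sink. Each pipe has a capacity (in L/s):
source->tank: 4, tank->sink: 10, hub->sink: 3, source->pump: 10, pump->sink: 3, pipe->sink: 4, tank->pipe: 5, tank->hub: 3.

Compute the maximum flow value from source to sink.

7

Augment source->tank->sink: bottleneck 4. Total 4.
Augment source->pump->sink: bottleneck 3. Total 7.
No augmenting path remains in the residual graph.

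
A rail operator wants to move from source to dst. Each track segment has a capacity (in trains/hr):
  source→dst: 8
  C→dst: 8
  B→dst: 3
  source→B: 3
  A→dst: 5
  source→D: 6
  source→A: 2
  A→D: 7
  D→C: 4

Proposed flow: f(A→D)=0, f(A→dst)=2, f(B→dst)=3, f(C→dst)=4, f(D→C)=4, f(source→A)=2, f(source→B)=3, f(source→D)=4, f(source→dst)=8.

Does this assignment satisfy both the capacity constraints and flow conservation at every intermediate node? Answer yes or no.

Yes

Every edge has 0 ≤ f(e) ≤ cap(e).
At each intermediate node, inflow equals outflow.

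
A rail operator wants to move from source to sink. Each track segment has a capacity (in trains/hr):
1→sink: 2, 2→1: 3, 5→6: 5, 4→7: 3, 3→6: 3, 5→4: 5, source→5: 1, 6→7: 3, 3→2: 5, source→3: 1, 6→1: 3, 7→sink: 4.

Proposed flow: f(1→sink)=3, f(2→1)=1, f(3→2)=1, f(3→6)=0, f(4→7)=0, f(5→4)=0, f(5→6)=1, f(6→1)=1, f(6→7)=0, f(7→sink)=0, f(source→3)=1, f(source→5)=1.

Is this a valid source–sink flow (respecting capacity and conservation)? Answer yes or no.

No

Capacity violated on 1→sink: flow 3 > capacity 2.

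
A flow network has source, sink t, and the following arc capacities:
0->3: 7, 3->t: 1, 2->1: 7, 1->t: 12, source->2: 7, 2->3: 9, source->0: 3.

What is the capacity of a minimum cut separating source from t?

8

Max flow = 8 (via 2 augmenting paths).
In the residual at optimum, the set reachable from source is {0, 3, source}.
Cut edges: source->2 (cap 7), 3->t (cap 1). Sum = 8.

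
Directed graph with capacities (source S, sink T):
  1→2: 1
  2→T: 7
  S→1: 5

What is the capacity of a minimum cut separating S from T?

Max flow = 1 (via 1 augmenting path).
In the residual at optimum, the set reachable from S is {1, S}.
Cut edges: 1→2 (cap 1). Sum = 1.

1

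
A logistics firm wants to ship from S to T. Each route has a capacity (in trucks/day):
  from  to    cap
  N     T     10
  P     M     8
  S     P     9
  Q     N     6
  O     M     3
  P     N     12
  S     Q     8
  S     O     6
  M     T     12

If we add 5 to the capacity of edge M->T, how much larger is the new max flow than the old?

0

Original max flow = 18.
Edge M->T does not cross the min cut (source side {O, Q, S}), so extra capacity there cannot help.
New max flow = 18. Increase = 0.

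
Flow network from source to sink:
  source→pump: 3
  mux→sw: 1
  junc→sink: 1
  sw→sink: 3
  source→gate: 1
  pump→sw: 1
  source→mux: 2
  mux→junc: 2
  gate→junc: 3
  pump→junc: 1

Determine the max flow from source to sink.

Augment source→mux→junc→sink: bottleneck 1. Total 1.
Augment source→mux→sw→sink: bottleneck 1. Total 2.
Augment source→pump→sw→sink: bottleneck 1. Total 3.
No augmenting path remains in the residual graph.

3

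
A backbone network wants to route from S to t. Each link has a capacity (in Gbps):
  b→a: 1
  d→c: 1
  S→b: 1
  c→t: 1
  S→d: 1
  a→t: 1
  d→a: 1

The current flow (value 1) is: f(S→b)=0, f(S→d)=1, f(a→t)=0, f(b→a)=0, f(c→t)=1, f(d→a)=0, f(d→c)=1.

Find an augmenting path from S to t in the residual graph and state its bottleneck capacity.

Residual along S→b→a→t: S→b: 1, b→a: 1, a→t: 1.
Bottleneck = min = 1.

S→b→a→t, bottleneck 1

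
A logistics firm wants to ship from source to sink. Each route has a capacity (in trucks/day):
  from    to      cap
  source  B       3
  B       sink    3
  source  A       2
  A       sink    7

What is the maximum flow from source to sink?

5

Augment source->B->sink: bottleneck 3. Total 3.
Augment source->A->sink: bottleneck 2. Total 5.
No augmenting path remains in the residual graph.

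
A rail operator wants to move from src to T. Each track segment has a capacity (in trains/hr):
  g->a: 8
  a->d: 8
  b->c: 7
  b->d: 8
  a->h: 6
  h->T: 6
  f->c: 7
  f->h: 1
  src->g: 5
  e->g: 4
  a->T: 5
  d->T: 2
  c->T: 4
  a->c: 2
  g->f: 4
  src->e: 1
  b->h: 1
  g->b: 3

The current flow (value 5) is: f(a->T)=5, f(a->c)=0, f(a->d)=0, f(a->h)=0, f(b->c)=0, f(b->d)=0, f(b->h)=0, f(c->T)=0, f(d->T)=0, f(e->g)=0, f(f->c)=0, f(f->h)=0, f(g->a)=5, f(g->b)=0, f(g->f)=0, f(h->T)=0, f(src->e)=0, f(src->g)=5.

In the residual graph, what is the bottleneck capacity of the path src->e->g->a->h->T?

1

Residual capacities along the path: src->e: 1, e->g: 4, g->a: 3, a->h: 6, h->T: 6.
Minimum is 1.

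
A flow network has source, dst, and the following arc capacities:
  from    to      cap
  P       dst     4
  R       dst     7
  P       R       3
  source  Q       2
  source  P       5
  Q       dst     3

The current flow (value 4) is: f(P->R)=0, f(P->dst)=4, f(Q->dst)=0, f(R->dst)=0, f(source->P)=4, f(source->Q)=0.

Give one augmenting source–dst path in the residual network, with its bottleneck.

source->Q->dst, bottleneck 2

Residual along source->Q->dst: source->Q: 2, Q->dst: 3.
Bottleneck = min = 2.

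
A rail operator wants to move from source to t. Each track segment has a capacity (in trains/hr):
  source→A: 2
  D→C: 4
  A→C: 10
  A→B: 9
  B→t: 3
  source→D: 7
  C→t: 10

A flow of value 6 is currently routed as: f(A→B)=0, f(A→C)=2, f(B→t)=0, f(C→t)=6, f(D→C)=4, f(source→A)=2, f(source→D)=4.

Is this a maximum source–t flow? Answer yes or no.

Residual reachable from source: {D, source}; t is not reachable.
Saturated cut: source→A, D→C with total capacity 6 = current flow value. Flow is maximum.

Yes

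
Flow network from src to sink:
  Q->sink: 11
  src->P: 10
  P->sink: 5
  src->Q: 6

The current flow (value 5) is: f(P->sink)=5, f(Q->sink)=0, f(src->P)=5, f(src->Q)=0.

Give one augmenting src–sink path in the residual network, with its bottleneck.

Residual along src->Q->sink: src->Q: 6, Q->sink: 11.
Bottleneck = min = 6.

src->Q->sink, bottleneck 6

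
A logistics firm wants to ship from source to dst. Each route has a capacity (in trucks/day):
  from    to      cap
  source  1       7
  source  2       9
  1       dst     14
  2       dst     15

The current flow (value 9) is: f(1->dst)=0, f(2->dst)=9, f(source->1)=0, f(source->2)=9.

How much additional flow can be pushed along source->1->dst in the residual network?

7

Residual capacities along the path: source->1: 7, 1->dst: 14.
Minimum is 7.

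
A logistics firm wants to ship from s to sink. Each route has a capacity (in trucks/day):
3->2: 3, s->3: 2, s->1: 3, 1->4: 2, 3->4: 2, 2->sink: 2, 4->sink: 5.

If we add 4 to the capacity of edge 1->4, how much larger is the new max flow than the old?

Original max flow = 4.
After raising cap(1->4), augmenting paths through that edge carry 1 more unit.
New max flow = 5. Increase = 1.

1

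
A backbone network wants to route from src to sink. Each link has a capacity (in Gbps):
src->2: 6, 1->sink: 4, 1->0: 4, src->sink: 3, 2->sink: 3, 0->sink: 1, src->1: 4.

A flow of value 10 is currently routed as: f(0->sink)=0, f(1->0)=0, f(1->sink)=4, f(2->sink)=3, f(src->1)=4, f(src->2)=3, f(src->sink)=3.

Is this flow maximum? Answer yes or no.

Yes

Residual reachable from src: {2, src}; sink is not reachable.
Saturated cut: src->1, src->sink, 2->sink with total capacity 10 = current flow value. Flow is maximum.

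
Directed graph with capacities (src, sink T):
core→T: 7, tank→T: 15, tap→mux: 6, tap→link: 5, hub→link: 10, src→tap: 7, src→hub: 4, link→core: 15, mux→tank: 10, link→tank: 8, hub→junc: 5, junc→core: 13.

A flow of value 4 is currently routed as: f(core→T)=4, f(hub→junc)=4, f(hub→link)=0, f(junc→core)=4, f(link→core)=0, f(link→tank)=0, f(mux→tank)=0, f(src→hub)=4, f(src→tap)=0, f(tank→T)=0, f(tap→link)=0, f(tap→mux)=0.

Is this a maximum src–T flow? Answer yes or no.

No

Residual path src→tap→link→core→T has bottleneck 3 > 0.
Pushing 3 along it raises the flow to 7, so the given flow is not maximum.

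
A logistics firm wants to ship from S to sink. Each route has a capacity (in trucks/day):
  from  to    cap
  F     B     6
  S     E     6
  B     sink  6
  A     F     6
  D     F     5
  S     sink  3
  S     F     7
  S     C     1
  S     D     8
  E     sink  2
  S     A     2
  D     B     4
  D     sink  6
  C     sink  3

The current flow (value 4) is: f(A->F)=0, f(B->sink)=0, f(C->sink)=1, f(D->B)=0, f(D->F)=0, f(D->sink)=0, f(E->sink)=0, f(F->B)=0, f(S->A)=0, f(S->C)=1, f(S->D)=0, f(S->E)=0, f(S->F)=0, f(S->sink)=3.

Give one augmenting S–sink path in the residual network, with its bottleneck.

S->E->sink, bottleneck 2

Residual along S->E->sink: S->E: 6, E->sink: 2.
Bottleneck = min = 2.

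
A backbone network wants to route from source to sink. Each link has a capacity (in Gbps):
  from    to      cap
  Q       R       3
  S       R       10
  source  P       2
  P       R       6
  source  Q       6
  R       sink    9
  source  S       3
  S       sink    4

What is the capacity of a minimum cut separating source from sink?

Max flow = 8 (via 3 augmenting paths).
In the residual at optimum, the set reachable from source is {Q, source}.
Cut edges: source->S (cap 3), source->P (cap 2), Q->R (cap 3). Sum = 8.

8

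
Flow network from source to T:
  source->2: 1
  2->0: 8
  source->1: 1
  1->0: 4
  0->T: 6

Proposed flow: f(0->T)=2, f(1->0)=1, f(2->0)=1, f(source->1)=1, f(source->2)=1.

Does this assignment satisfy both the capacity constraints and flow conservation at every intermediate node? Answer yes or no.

Yes

Every edge has 0 ≤ f(e) ≤ cap(e).
At each intermediate node, inflow equals outflow.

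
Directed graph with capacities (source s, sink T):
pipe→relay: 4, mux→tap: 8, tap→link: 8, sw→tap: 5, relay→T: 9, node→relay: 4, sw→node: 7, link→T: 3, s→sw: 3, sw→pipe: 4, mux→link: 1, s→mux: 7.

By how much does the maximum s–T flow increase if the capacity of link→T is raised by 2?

Original max flow = 6.
After raising cap(link→T), augmenting paths through that edge carry 2 more units.
New max flow = 8. Increase = 2.

2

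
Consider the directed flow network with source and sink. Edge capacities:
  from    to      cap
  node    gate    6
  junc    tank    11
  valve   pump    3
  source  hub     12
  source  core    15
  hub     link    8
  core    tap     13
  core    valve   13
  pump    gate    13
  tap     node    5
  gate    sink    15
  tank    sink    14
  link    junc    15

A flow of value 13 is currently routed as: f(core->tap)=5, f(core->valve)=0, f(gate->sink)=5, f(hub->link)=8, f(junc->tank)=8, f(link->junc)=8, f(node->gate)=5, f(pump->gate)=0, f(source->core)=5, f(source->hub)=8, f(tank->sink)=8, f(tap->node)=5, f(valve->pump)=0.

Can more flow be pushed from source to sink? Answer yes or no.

Yes

Residual path source->core->valve->pump->gate->sink has bottleneck 3 > 0.
Pushing 3 along it raises the flow to 16, so the given flow is not maximum.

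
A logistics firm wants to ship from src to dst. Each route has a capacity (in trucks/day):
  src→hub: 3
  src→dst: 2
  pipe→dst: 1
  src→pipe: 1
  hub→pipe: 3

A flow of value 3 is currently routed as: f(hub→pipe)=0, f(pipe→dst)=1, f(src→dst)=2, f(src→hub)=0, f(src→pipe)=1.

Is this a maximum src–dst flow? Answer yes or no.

Yes

Residual reachable from src: {hub, pipe, src}; dst is not reachable.
Saturated cut: src→dst, pipe→dst with total capacity 3 = current flow value. Flow is maximum.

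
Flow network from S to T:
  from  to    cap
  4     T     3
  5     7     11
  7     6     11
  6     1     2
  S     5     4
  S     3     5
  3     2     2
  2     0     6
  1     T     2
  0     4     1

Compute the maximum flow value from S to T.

Augment S→5→7→6→1→T: bottleneck 2. Total 2.
Augment S→3→2→0→4→T: bottleneck 1. Total 3.
No augmenting path remains in the residual graph.

3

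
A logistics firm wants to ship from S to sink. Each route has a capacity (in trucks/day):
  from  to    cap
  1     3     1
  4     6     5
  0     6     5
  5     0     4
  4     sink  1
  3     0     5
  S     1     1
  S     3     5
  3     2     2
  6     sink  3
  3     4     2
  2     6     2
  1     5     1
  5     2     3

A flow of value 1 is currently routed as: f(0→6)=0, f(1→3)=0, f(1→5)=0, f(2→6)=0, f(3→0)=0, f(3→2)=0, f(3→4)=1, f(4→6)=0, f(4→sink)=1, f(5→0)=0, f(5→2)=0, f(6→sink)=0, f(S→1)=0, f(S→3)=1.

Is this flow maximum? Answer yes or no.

No

Residual path S→3→0→6→sink has bottleneck 3 > 0.
Pushing 3 along it raises the flow to 4, so the given flow is not maximum.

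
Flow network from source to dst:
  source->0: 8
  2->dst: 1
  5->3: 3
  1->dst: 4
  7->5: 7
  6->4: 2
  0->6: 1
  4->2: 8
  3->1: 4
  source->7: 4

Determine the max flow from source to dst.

4

Augment source->0->6->4->2->dst: bottleneck 1. Total 1.
Augment source->7->5->3->1->dst: bottleneck 3. Total 4.
No augmenting path remains in the residual graph.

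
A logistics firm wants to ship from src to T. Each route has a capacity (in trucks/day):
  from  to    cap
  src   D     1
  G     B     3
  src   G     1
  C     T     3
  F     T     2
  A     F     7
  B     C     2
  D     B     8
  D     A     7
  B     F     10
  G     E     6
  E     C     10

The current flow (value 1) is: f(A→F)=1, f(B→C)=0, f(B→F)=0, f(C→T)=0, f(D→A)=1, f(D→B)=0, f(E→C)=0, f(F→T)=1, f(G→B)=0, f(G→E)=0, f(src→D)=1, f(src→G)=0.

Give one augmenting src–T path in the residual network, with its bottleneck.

src→G→B→F→T, bottleneck 1

Residual along src→G→B→F→T: src→G: 1, G→B: 3, B→F: 10, F→T: 1.
Bottleneck = min = 1.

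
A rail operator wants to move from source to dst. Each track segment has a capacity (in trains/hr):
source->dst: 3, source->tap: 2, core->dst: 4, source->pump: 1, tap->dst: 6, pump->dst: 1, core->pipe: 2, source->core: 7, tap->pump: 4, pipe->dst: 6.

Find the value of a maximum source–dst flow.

Augment source->dst: bottleneck 3. Total 3.
Augment source->tap->dst: bottleneck 2. Total 5.
Augment source->core->dst: bottleneck 4. Total 9.
Augment source->pump->dst: bottleneck 1. Total 10.
Augment source->core->pipe->dst: bottleneck 2. Total 12.
No augmenting path remains in the residual graph.

12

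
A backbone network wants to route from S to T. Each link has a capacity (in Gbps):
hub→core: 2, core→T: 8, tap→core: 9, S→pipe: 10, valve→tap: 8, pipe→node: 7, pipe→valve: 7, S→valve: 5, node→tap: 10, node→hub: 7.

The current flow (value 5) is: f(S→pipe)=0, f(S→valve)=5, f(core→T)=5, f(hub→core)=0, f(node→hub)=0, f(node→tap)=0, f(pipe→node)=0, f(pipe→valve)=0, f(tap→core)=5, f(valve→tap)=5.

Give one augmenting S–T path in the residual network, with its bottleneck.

Residual along S→pipe→node→hub→core→T: S→pipe: 10, pipe→node: 7, node→hub: 7, hub→core: 2, core→T: 3.
Bottleneck = min = 2.

S→pipe→node→hub→core→T, bottleneck 2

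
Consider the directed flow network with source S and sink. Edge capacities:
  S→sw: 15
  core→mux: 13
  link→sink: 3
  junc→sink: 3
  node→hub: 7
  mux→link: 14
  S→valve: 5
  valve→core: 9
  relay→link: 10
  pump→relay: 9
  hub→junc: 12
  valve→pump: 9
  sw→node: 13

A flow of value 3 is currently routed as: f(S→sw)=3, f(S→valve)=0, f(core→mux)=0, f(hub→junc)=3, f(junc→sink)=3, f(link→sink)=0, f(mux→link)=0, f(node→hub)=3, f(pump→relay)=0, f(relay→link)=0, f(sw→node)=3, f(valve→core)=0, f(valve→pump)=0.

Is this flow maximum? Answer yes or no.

Residual path S→valve→core→mux→link→sink has bottleneck 3 > 0.
Pushing 3 along it raises the flow to 6, so the given flow is not maximum.

No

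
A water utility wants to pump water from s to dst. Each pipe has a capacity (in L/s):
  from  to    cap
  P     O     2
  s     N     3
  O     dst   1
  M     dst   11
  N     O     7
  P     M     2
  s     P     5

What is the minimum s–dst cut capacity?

3

Max flow = 3 (via 2 augmenting paths).
In the residual at optimum, the set reachable from s is {N, O, P, s}.
Cut edges: P→M (cap 2), O→dst (cap 1). Sum = 3.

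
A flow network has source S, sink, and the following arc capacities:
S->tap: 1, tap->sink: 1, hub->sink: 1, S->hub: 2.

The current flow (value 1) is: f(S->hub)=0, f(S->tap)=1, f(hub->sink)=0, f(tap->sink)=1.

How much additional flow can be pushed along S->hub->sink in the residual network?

Residual capacities along the path: S->hub: 2, hub->sink: 1.
Minimum is 1.

1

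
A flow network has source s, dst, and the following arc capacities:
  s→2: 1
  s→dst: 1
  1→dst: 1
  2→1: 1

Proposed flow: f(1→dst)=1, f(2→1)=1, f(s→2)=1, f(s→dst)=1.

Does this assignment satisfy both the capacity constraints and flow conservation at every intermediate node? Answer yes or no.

Yes

Every edge has 0 ≤ f(e) ≤ cap(e).
At each intermediate node, inflow equals outflow.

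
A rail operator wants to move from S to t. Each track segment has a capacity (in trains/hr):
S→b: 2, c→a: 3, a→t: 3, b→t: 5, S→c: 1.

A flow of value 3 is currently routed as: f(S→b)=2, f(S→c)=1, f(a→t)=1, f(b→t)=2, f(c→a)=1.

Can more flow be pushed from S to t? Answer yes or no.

Residual reachable from S: {S}; t is not reachable.
Saturated cut: S→c, S→b with total capacity 3 = current flow value. Flow is maximum.

No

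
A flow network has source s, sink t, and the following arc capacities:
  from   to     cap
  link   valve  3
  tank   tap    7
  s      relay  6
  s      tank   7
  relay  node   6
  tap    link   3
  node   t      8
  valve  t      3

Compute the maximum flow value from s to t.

9

Augment s->relay->node->t: bottleneck 6. Total 6.
Augment s->tank->tap->link->valve->t: bottleneck 3. Total 9.
No augmenting path remains in the residual graph.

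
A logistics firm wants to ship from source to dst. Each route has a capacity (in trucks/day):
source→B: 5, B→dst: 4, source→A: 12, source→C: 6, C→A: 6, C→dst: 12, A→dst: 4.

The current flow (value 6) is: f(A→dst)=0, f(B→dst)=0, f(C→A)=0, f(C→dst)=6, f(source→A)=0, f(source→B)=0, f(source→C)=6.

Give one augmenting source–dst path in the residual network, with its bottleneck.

Residual along source→A→dst: source→A: 12, A→dst: 4.
Bottleneck = min = 4.

source→A→dst, bottleneck 4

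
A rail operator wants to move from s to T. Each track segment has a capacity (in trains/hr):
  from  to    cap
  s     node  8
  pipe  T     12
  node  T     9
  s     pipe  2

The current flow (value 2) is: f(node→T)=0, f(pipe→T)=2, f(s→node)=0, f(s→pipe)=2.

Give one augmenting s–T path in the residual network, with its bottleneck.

Residual along s→node→T: s→node: 8, node→T: 9.
Bottleneck = min = 8.

s→node→T, bottleneck 8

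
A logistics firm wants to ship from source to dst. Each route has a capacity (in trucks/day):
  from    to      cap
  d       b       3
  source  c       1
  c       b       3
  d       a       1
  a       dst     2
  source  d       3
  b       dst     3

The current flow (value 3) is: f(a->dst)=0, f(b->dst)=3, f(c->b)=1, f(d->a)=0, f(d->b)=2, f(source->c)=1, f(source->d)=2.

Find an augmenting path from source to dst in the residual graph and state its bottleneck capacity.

Residual along source->d->a->dst: source->d: 1, d->a: 1, a->dst: 2.
Bottleneck = min = 1.

source->d->a->dst, bottleneck 1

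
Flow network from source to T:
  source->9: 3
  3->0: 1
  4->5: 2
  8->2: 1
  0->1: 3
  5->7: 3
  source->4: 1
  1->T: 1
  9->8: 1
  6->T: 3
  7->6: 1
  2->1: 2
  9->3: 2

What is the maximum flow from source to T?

2

Augment source->9->3->0->1->T: bottleneck 1. Total 1.
Augment source->4->5->7->6->T: bottleneck 1. Total 2.
No augmenting path remains in the residual graph.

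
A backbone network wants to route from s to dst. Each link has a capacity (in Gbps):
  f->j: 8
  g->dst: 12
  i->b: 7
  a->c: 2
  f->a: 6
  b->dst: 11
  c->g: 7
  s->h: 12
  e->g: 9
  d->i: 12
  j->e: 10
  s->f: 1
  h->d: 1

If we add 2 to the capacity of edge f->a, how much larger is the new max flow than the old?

Original max flow = 2.
Edge f->a does not cross the min cut (source side {h, s}), so extra capacity there cannot help.
New max flow = 2. Increase = 0.

0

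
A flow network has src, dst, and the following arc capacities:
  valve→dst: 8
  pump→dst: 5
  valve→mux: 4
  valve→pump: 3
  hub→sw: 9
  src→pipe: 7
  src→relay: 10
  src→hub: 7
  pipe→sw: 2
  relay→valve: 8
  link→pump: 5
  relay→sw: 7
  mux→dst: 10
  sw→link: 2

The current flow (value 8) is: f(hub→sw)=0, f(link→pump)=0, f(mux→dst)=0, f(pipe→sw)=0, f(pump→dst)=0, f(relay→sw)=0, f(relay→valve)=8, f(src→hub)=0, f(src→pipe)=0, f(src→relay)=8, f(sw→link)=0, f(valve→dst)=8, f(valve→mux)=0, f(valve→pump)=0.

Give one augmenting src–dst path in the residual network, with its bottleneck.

Residual along src→hub→sw→link→pump→dst: src→hub: 7, hub→sw: 9, sw→link: 2, link→pump: 5, pump→dst: 5.
Bottleneck = min = 2.

src→hub→sw→link→pump→dst, bottleneck 2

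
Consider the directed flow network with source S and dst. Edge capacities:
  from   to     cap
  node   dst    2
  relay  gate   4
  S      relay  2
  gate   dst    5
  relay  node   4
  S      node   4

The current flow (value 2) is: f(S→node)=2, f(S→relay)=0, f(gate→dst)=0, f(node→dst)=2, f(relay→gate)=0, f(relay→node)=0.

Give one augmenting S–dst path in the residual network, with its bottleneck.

Residual along S→relay→gate→dst: S→relay: 2, relay→gate: 4, gate→dst: 5.
Bottleneck = min = 2.

S→relay→gate→dst, bottleneck 2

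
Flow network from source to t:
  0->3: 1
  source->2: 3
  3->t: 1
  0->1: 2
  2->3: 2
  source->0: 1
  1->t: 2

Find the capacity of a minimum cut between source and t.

2

Max flow = 2 (via 2 augmenting paths).
In the residual at optimum, the set reachable from source is {2, 3, source}.
Cut edges: source->0 (cap 1), 3->t (cap 1). Sum = 2.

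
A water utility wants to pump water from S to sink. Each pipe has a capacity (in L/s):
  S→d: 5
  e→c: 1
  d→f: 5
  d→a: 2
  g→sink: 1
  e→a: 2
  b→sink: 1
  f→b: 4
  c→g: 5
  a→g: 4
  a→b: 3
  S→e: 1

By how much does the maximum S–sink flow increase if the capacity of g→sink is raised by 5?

2

Original max flow = 2.
After raising cap(g→sink), augmenting paths through that edge carry 2 more units.
New max flow = 4. Increase = 2.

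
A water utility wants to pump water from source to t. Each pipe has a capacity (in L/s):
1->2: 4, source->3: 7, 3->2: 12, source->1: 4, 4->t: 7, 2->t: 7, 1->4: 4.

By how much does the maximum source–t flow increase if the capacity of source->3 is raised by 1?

Original max flow = 11.
Even with extra capacity on source->3, another cut of capacity 11 remains binding.
New max flow = 11. Increase = 0.

0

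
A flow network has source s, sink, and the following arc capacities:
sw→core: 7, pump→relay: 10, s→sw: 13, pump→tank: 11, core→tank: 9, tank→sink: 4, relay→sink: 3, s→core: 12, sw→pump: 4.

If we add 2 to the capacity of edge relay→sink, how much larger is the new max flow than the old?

Original max flow = 7.
After raising cap(relay→sink), augmenting paths through that edge carry 1 more unit.
New max flow = 8. Increase = 1.

1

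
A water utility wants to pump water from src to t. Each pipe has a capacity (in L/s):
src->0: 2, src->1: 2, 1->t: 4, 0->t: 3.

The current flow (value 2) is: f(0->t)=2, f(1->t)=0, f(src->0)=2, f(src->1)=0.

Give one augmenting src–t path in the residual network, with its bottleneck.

src->1->t, bottleneck 2

Residual along src->1->t: src->1: 2, 1->t: 4.
Bottleneck = min = 2.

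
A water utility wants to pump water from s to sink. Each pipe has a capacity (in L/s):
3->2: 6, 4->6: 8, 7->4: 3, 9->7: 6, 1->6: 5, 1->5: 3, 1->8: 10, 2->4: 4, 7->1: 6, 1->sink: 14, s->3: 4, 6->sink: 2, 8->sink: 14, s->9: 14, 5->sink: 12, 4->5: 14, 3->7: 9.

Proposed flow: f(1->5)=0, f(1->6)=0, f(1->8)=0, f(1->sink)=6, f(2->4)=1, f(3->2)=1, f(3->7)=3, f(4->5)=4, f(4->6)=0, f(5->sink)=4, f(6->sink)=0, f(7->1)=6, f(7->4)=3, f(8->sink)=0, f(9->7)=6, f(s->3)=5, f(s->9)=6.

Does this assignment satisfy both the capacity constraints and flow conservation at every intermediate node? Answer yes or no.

No

Capacity violated on s->3: flow 5 > capacity 4.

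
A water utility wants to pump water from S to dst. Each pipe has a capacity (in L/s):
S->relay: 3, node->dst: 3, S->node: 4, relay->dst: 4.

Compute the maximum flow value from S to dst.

Augment S->node->dst: bottleneck 3. Total 3.
Augment S->relay->dst: bottleneck 3. Total 6.
No augmenting path remains in the residual graph.

6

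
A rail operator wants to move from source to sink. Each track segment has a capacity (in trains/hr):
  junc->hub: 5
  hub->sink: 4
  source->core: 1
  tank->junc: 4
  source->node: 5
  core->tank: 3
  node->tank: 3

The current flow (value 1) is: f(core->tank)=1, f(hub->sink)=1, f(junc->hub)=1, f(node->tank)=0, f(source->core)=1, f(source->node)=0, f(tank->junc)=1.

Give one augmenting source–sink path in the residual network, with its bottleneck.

Residual along source->node->tank->junc->hub->sink: source->node: 5, node->tank: 3, tank->junc: 3, junc->hub: 4, hub->sink: 3.
Bottleneck = min = 3.

source->node->tank->junc->hub->sink, bottleneck 3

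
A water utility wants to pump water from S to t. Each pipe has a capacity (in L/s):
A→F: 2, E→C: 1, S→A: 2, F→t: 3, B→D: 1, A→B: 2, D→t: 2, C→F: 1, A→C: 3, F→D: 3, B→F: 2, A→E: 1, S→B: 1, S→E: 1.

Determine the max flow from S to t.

Augment S→A→F→t: bottleneck 2. Total 2.
Augment S→B→F→t: bottleneck 1. Total 3.
Augment S→E→C→F→D→t: bottleneck 1. Total 4.
No augmenting path remains in the residual graph.

4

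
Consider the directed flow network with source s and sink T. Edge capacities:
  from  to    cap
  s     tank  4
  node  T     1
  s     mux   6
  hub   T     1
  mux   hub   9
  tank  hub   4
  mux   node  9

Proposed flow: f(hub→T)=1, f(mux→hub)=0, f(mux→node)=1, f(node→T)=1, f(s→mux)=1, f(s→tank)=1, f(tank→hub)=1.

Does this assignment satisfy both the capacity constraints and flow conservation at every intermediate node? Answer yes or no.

Yes

Every edge has 0 ≤ f(e) ≤ cap(e).
At each intermediate node, inflow equals outflow.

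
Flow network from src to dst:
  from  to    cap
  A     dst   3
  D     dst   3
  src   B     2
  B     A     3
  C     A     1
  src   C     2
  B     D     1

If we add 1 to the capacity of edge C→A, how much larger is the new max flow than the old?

Original max flow = 3.
After raising cap(C→A), augmenting paths through that edge carry 1 more unit.
New max flow = 4. Increase = 1.

1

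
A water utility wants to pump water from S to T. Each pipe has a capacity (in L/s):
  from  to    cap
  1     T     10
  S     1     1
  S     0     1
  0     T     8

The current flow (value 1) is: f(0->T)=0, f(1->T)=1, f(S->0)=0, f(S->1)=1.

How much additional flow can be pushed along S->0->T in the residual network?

Residual capacities along the path: S->0: 1, 0->T: 8.
Minimum is 1.

1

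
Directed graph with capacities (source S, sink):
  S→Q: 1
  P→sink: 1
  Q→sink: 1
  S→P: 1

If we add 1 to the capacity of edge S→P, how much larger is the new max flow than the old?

0

Original max flow = 2.
Even with extra capacity on S→P, another cut of capacity 2 remains binding.
New max flow = 2. Increase = 0.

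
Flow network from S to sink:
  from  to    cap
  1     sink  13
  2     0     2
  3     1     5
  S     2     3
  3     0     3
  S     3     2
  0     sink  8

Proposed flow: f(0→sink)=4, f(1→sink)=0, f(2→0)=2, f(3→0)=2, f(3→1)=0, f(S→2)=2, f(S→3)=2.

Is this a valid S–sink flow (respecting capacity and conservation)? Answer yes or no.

Every edge has 0 ≤ f(e) ≤ cap(e).
At each intermediate node, inflow equals outflow.

Yes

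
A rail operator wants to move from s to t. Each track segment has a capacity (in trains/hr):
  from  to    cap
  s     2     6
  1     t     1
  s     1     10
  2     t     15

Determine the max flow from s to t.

7

Augment s→1→t: bottleneck 1. Total 1.
Augment s→2→t: bottleneck 6. Total 7.
No augmenting path remains in the residual graph.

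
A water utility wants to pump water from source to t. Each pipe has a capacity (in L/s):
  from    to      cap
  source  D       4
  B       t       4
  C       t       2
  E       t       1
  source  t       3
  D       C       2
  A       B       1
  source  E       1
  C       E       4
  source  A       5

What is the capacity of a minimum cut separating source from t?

Max flow = 7 (via 4 augmenting paths).
In the residual at optimum, the set reachable from source is {A, D, source}.
Cut edges: source->E (cap 1), source->t (cap 3), A->B (cap 1), D->C (cap 2). Sum = 7.

7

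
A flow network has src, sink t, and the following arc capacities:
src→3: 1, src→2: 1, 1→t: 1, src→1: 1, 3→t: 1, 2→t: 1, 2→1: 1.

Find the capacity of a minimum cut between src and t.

3

Max flow = 3 (via 3 augmenting paths).
In the residual at optimum, the set reachable from src is {src}.
Cut edges: src→3 (cap 1), src→2 (cap 1), src→1 (cap 1). Sum = 3.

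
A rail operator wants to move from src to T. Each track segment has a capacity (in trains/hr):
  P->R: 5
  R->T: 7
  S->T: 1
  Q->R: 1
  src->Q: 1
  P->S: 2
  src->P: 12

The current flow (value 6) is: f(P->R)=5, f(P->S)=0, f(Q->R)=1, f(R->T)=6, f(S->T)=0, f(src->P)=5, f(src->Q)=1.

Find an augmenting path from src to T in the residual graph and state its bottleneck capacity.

src->P->S->T, bottleneck 1

Residual along src->P->S->T: src->P: 7, P->S: 2, S->T: 1.
Bottleneck = min = 1.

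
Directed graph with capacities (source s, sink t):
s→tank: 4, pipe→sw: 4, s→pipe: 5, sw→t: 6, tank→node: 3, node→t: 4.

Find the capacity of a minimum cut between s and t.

7

Max flow = 7 (via 2 augmenting paths).
In the residual at optimum, the set reachable from s is {pipe, s, tank}.
Cut edges: pipe→sw (cap 4), tank→node (cap 3). Sum = 7.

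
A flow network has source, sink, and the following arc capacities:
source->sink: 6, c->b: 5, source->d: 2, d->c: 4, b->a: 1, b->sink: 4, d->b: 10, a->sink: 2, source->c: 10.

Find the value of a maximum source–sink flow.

11

Augment source->sink: bottleneck 6. Total 6.
Augment source->d->b->sink: bottleneck 2. Total 8.
Augment source->c->b->sink: bottleneck 2. Total 10.
Augment source->c->b->a->sink: bottleneck 1. Total 11.
No augmenting path remains in the residual graph.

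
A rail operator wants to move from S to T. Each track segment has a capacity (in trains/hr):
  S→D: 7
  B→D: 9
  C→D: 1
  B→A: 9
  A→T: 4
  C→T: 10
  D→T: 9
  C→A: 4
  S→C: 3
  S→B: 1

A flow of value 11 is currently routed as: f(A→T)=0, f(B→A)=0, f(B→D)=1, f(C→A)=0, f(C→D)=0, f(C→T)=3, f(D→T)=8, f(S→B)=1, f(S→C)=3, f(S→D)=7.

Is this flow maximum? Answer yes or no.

Yes

Residual reachable from S: {S}; T is not reachable.
Saturated cut: S→C, S→B, S→D with total capacity 11 = current flow value. Flow is maximum.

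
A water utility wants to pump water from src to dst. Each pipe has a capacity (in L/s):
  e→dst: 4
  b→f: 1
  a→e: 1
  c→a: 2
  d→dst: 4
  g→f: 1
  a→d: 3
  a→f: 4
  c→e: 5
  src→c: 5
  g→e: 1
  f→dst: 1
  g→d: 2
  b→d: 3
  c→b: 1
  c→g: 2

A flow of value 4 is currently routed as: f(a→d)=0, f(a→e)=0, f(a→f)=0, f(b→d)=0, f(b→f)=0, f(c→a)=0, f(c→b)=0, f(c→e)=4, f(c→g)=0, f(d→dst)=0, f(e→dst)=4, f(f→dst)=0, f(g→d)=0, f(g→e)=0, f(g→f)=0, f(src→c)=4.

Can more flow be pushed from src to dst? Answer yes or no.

Residual path src→c→g→d→dst has bottleneck 1 > 0.
Pushing 1 along it raises the flow to 5, so the given flow is not maximum.

Yes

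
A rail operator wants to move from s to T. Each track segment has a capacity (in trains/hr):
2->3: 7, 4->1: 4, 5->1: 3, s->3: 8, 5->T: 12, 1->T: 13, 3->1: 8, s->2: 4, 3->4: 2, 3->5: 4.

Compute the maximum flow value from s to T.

Augment s->3->5->T: bottleneck 4. Total 4.
Augment s->3->1->T: bottleneck 4. Total 8.
Augment s->2->3->1->T: bottleneck 4. Total 12.
No augmenting path remains in the residual graph.

12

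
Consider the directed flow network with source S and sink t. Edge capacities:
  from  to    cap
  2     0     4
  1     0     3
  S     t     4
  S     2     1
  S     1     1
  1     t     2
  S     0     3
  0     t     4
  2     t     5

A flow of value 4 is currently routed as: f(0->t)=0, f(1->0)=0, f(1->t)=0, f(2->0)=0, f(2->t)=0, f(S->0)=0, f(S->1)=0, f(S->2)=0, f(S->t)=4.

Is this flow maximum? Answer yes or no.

No

Residual path S->2->t has bottleneck 1 > 0.
Pushing 1 along it raises the flow to 5, so the given flow is not maximum.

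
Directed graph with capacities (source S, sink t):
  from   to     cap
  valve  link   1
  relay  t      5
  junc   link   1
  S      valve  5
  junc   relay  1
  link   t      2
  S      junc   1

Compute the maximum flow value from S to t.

Augment S->valve->link->t: bottleneck 1. Total 1.
Augment S->junc->link->t: bottleneck 1. Total 2.
No augmenting path remains in the residual graph.

2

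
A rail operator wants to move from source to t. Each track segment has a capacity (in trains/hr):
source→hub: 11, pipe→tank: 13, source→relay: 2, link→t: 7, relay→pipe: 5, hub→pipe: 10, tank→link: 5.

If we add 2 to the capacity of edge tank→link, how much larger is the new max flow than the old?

Original max flow = 5.
After raising cap(tank→link), augmenting paths through that edge carry 2 more units.
New max flow = 7. Increase = 2.

2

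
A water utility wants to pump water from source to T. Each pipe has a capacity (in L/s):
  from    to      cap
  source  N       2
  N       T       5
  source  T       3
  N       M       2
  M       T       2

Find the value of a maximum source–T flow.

Augment source→T: bottleneck 3. Total 3.
Augment source→N→T: bottleneck 2. Total 5.
No augmenting path remains in the residual graph.

5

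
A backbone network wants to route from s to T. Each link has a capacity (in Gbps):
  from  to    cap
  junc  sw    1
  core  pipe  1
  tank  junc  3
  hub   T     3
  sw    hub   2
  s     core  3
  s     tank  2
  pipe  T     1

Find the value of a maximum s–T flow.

Augment s→core→pipe→T: bottleneck 1. Total 1.
Augment s→tank→junc→sw→hub→T: bottleneck 1. Total 2.
No augmenting path remains in the residual graph.

2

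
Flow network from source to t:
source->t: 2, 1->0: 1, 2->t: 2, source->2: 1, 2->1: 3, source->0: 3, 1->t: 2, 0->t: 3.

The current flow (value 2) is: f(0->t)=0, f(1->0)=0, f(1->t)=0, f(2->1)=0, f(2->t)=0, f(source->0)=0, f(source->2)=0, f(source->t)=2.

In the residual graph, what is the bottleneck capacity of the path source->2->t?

1

Residual capacities along the path: source->2: 1, 2->t: 2.
Minimum is 1.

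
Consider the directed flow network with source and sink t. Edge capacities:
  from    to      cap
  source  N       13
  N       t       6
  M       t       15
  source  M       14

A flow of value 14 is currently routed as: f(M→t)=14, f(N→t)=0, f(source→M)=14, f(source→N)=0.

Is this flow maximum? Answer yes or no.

No

Residual path source→N→t has bottleneck 6 > 0.
Pushing 6 along it raises the flow to 20, so the given flow is not maximum.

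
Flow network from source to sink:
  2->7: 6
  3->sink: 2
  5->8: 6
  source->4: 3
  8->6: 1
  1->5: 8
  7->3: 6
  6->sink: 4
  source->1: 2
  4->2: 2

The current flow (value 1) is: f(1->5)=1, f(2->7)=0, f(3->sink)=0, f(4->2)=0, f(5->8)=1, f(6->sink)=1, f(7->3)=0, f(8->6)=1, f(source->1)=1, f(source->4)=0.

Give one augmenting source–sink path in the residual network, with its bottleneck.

Residual along source->4->2->7->3->sink: source->4: 3, 4->2: 2, 2->7: 6, 7->3: 6, 3->sink: 2.
Bottleneck = min = 2.

source->4->2->7->3->sink, bottleneck 2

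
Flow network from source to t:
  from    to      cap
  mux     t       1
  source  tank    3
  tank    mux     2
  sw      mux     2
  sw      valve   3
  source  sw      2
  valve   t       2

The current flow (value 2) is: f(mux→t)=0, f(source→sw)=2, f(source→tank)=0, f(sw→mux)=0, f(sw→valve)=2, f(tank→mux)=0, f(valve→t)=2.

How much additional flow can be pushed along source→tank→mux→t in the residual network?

1

Residual capacities along the path: source→tank: 3, tank→mux: 2, mux→t: 1.
Minimum is 1.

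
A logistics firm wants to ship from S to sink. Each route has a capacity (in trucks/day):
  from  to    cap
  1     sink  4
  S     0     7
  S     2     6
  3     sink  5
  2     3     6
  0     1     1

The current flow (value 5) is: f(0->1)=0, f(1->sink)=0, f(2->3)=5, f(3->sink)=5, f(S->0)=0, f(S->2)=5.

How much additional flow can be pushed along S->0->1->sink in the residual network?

1

Residual capacities along the path: S->0: 7, 0->1: 1, 1->sink: 4.
Minimum is 1.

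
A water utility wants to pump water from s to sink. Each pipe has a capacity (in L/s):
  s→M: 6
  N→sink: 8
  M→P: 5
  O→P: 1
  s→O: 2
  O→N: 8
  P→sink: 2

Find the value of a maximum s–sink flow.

4

Augment s→M→P→sink: bottleneck 2. Total 2.
Augment s→O→N→sink: bottleneck 2. Total 4.
No augmenting path remains in the residual graph.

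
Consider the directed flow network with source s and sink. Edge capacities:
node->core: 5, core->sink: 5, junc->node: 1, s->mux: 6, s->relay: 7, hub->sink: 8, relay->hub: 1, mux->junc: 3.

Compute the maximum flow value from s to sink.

2

Augment s->relay->hub->sink: bottleneck 1. Total 1.
Augment s->mux->junc->node->core->sink: bottleneck 1. Total 2.
No augmenting path remains in the residual graph.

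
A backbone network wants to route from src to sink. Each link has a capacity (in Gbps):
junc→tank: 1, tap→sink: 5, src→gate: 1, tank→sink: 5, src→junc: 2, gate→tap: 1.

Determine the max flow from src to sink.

2

Augment src→gate→tap→sink: bottleneck 1. Total 1.
Augment src→junc→tank→sink: bottleneck 1. Total 2.
No augmenting path remains in the residual graph.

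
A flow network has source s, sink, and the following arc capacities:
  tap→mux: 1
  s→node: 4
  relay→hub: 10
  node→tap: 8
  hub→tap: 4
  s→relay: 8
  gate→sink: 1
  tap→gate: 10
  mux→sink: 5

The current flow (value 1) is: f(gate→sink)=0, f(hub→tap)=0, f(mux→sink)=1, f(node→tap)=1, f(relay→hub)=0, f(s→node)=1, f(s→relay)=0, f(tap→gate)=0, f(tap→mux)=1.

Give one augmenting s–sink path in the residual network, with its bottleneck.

Residual along s→node→tap→gate→sink: s→node: 3, node→tap: 7, tap→gate: 10, gate→sink: 1.
Bottleneck = min = 1.

s→node→tap→gate→sink, bottleneck 1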